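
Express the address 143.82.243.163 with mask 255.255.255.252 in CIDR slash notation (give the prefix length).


Binary: 11111111.11111111.11111111.11111100
Count leading 1s
Prefix: /30


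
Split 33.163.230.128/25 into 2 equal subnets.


New prefix = 25 + 1 = 26
Each subnet has 64 addresses
  33.163.230.128/26
  33.163.230.192/26
Subnets: 33.163.230.128/26, 33.163.230.192/26


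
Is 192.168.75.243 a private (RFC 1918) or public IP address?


RFC 1918 private ranges:
  10.0.0.0/8 (10.0.0.0 - 10.255.255.255)
  172.16.0.0/12 (172.16.0.0 - 172.31.255.255)
  192.168.0.0/16 (192.168.0.0 - 192.168.255.255)
Private (in 192.168.0.0/16)


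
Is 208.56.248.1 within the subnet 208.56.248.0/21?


Subnet network: 208.56.248.0
Test IP AND mask: 208.56.248.0
Yes, 208.56.248.1 is in 208.56.248.0/21


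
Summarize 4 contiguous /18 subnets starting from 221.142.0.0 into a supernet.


Original prefix: /18
Number of subnets: 4 = 2^2
New prefix = 18 - 2 = 16
Supernet: 221.142.0.0/16


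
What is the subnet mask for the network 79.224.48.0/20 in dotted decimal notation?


/20 means 20 network bits, 12 host bits
Binary: 11111111111111111111000000000000
Mask: 255.255.240.0


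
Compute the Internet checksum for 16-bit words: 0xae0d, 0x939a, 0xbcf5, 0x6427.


Sum all words (with carry folding):
+ 0xae0d = 0xae0d
+ 0x939a = 0x41a8
+ 0xbcf5 = 0xfe9d
+ 0x6427 = 0x62c5
One's complement: ~0x62c5
Checksum = 0x9d3a


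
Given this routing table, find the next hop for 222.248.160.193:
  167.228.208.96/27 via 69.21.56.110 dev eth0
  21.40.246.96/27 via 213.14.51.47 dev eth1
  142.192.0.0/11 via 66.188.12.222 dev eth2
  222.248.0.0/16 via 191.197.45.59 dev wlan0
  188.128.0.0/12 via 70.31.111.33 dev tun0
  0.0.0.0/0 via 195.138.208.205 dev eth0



Longest prefix match for 222.248.160.193:
  /27 167.228.208.96: no
  /27 21.40.246.96: no
  /11 142.192.0.0: no
  /16 222.248.0.0: MATCH
  /12 188.128.0.0: no
  /0 0.0.0.0: MATCH
Selected: next-hop 191.197.45.59 via wlan0 (matched /16)


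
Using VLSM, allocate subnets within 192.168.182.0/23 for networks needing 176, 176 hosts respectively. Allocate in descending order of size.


176 hosts -> /24 (254 usable): 192.168.182.0/24
176 hosts -> /24 (254 usable): 192.168.183.0/24
Allocation: 192.168.182.0/24 (176 hosts, 254 usable); 192.168.183.0/24 (176 hosts, 254 usable)


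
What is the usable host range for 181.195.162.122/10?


Network: 181.192.0.0
Broadcast: 181.255.255.255
First usable = network + 1
Last usable = broadcast - 1
Range: 181.192.0.1 to 181.255.255.254


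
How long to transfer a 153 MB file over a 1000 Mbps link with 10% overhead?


Effective throughput = 1000 * (1 - 10/100) = 900 Mbps
File size in Mb = 153 * 8 = 1224 Mb
Time = 1224 / 900
Time = 1.36 seconds


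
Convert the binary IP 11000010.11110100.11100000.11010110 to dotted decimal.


11000010 = 194
11110100 = 244
11100000 = 224
11010110 = 214
IP: 194.244.224.214


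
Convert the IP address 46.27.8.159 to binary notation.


46 = 00101110
27 = 00011011
8 = 00001000
159 = 10011111
Binary: 00101110.00011011.00001000.10011111


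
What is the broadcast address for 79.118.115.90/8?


Network: 79.0.0.0/8
Host bits = 24
Set all host bits to 1:
Broadcast: 79.255.255.255


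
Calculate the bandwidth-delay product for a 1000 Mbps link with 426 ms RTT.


BDP = bandwidth * RTT
= 1000 Mbps * 426 ms
= 1000 * 1e6 * 426 / 1000 bits
= 426000000 bits
= 53250000 bytes
= 52001.9531 KB
BDP = 426000000 bits (53250000 bytes)


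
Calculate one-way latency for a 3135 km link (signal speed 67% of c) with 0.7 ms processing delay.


Speed = 0.67 * 3e5 km/s = 201000 km/s
Propagation delay = 3135 / 201000 = 0.0156 s = 15.597 ms
Processing delay = 0.7 ms
Total one-way latency = 16.297 ms


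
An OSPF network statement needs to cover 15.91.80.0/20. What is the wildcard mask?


Subnet mask: 255.255.240.0
Wildcard = 255.255.255.255 - subnet mask
255 - 255 = 0
255 - 255 = 0
255 - 240 = 15
255 - 0 = 255
Wildcard: 0.0.15.255


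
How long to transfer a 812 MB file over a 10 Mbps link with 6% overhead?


Effective throughput = 10 * (1 - 6/100) = 9.4 Mbps
File size in Mb = 812 * 8 = 6496 Mb
Time = 6496 / 9.4
Time = 691.0638 seconds


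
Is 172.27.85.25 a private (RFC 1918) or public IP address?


RFC 1918 private ranges:
  10.0.0.0/8 (10.0.0.0 - 10.255.255.255)
  172.16.0.0/12 (172.16.0.0 - 172.31.255.255)
  192.168.0.0/16 (192.168.0.0 - 192.168.255.255)
Private (in 172.16.0.0/12)


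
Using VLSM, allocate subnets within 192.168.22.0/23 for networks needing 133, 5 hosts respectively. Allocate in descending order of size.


133 hosts -> /24 (254 usable): 192.168.22.0/24
5 hosts -> /29 (6 usable): 192.168.23.0/29
Allocation: 192.168.22.0/24 (133 hosts, 254 usable); 192.168.23.0/29 (5 hosts, 6 usable)


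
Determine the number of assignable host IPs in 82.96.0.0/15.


Host bits = 32 - 15 = 17
Total addresses = 2^17 = 131072
Usable = total - 2 (network and broadcast)
Usable hosts: 131070


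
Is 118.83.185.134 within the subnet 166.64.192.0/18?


Subnet network: 166.64.192.0
Test IP AND mask: 118.83.128.0
No, 118.83.185.134 is not in 166.64.192.0/18


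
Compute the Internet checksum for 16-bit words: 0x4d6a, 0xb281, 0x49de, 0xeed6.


Sum all words (with carry folding):
+ 0x4d6a = 0x4d6a
+ 0xb281 = 0xffeb
+ 0x49de = 0x49ca
+ 0xeed6 = 0x38a1
One's complement: ~0x38a1
Checksum = 0xc75e


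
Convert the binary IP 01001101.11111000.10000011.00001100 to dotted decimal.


01001101 = 77
11111000 = 248
10000011 = 131
00001100 = 12
IP: 77.248.131.12


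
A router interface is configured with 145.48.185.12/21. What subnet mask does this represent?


/21 means 21 network bits, 11 host bits
Binary: 11111111111111111111100000000000
Mask: 255.255.248.0


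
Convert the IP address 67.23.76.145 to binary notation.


67 = 01000011
23 = 00010111
76 = 01001100
145 = 10010001
Binary: 01000011.00010111.01001100.10010001


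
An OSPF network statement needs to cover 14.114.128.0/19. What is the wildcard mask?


Subnet mask: 255.255.224.0
Wildcard = 255.255.255.255 - subnet mask
255 - 255 = 0
255 - 255 = 0
255 - 224 = 31
255 - 0 = 255
Wildcard: 0.0.31.255


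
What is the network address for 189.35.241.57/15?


IP:   10111101.00100011.11110001.00111001
Mask: 11111111.11111110.00000000.00000000
AND operation:
Net:  10111101.00100010.00000000.00000000
Network: 189.34.0.0/15


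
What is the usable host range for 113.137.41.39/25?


Network: 113.137.41.0
Broadcast: 113.137.41.127
First usable = network + 1
Last usable = broadcast - 1
Range: 113.137.41.1 to 113.137.41.126


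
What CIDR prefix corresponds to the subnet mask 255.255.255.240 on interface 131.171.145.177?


Binary: 11111111.11111111.11111111.11110000
Count leading 1s
Prefix: /28


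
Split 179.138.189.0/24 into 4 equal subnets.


New prefix = 24 + 2 = 26
Each subnet has 64 addresses
  179.138.189.0/26
  179.138.189.64/26
  179.138.189.128/26
  179.138.189.192/26
Subnets: 179.138.189.0/26, 179.138.189.64/26, 179.138.189.128/26, 179.138.189.192/26


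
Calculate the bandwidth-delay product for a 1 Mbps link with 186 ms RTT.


BDP = bandwidth * RTT
= 1 Mbps * 186 ms
= 1 * 1e6 * 186 / 1000 bits
= 186000 bits
= 23250 bytes
= 22.7051 KB
BDP = 186000 bits (23250 bytes)


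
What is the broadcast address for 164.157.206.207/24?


Network: 164.157.206.0/24
Host bits = 8
Set all host bits to 1:
Broadcast: 164.157.206.255


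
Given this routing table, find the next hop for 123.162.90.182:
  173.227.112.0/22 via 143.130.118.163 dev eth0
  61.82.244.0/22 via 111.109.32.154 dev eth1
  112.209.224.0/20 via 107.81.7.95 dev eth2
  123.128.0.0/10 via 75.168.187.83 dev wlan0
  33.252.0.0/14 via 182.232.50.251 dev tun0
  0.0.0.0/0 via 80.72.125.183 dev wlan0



Longest prefix match for 123.162.90.182:
  /22 173.227.112.0: no
  /22 61.82.244.0: no
  /20 112.209.224.0: no
  /10 123.128.0.0: MATCH
  /14 33.252.0.0: no
  /0 0.0.0.0: MATCH
Selected: next-hop 75.168.187.83 via wlan0 (matched /10)


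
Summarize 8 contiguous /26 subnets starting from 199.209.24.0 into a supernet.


Original prefix: /26
Number of subnets: 8 = 2^3
New prefix = 26 - 3 = 23
Supernet: 199.209.24.0/23


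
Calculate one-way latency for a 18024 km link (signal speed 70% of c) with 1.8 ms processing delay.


Speed = 0.7 * 3e5 km/s = 210000 km/s
Propagation delay = 18024 / 210000 = 0.0858 s = 85.8286 ms
Processing delay = 1.8 ms
Total one-way latency = 87.6286 ms


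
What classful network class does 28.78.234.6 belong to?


First octet: 28
Binary: 00011100
0xxxxxxx -> Class A (1-126)
Class A, default mask 255.0.0.0 (/8)


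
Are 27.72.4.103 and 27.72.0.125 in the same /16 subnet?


Mask: 255.255.0.0
27.72.4.103 AND mask = 27.72.0.0
27.72.0.125 AND mask = 27.72.0.0
Yes, same subnet (27.72.0.0)


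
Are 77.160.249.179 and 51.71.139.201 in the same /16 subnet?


Mask: 255.255.0.0
77.160.249.179 AND mask = 77.160.0.0
51.71.139.201 AND mask = 51.71.0.0
No, different subnets (77.160.0.0 vs 51.71.0.0)


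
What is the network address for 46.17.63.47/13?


IP:   00101110.00010001.00111111.00101111
Mask: 11111111.11111000.00000000.00000000
AND operation:
Net:  00101110.00010000.00000000.00000000
Network: 46.16.0.0/13


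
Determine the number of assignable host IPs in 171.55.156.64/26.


Host bits = 32 - 26 = 6
Total addresses = 2^6 = 64
Usable = total - 2 (network and broadcast)
Usable hosts: 62


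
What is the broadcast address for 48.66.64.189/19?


Network: 48.66.64.0/19
Host bits = 13
Set all host bits to 1:
Broadcast: 48.66.95.255


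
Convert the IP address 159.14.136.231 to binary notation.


159 = 10011111
14 = 00001110
136 = 10001000
231 = 11100111
Binary: 10011111.00001110.10001000.11100111


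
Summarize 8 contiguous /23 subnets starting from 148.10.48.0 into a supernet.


Original prefix: /23
Number of subnets: 8 = 2^3
New prefix = 23 - 3 = 20
Supernet: 148.10.48.0/20


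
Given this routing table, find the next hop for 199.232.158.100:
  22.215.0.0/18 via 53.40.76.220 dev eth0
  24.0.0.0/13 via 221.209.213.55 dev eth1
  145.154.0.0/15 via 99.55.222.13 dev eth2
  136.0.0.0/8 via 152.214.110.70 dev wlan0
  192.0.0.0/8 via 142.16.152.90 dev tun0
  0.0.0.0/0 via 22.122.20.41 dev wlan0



Longest prefix match for 199.232.158.100:
  /18 22.215.0.0: no
  /13 24.0.0.0: no
  /15 145.154.0.0: no
  /8 136.0.0.0: no
  /8 192.0.0.0: no
  /0 0.0.0.0: MATCH
Selected: next-hop 22.122.20.41 via wlan0 (matched /0)


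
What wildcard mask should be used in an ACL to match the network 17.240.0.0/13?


Subnet mask: 255.248.0.0
Wildcard = 255.255.255.255 - subnet mask
255 - 255 = 0
255 - 248 = 7
255 - 0 = 255
255 - 0 = 255
Wildcard: 0.7.255.255


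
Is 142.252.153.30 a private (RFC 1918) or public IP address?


RFC 1918 private ranges:
  10.0.0.0/8 (10.0.0.0 - 10.255.255.255)
  172.16.0.0/12 (172.16.0.0 - 172.31.255.255)
  192.168.0.0/16 (192.168.0.0 - 192.168.255.255)
Public (not in any RFC 1918 range)


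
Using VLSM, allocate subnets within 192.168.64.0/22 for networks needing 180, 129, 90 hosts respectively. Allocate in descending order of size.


180 hosts -> /24 (254 usable): 192.168.64.0/24
129 hosts -> /24 (254 usable): 192.168.65.0/24
90 hosts -> /25 (126 usable): 192.168.66.0/25
Allocation: 192.168.64.0/24 (180 hosts, 254 usable); 192.168.65.0/24 (129 hosts, 254 usable); 192.168.66.0/25 (90 hosts, 126 usable)


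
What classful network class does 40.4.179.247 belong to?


First octet: 40
Binary: 00101000
0xxxxxxx -> Class A (1-126)
Class A, default mask 255.0.0.0 (/8)


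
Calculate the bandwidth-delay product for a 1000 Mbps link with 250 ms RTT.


BDP = bandwidth * RTT
= 1000 Mbps * 250 ms
= 1000 * 1e6 * 250 / 1000 bits
= 250000000 bits
= 31250000 bytes
= 30517.5781 KB
BDP = 250000000 bits (31250000 bytes)


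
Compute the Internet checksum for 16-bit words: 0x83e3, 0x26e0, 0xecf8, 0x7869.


Sum all words (with carry folding):
+ 0x83e3 = 0x83e3
+ 0x26e0 = 0xaac3
+ 0xecf8 = 0x97bc
+ 0x7869 = 0x1026
One's complement: ~0x1026
Checksum = 0xefd9


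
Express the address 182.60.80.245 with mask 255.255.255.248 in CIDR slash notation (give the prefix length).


Binary: 11111111.11111111.11111111.11111000
Count leading 1s
Prefix: /29


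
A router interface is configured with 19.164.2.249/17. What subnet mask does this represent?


/17 means 17 network bits, 15 host bits
Binary: 11111111111111111000000000000000
Mask: 255.255.128.0


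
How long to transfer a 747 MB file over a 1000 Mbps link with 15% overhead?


Effective throughput = 1000 * (1 - 15/100) = 850 Mbps
File size in Mb = 747 * 8 = 5976 Mb
Time = 5976 / 850
Time = 7.0306 seconds


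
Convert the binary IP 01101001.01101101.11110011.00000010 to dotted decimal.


01101001 = 105
01101101 = 109
11110011 = 243
00000010 = 2
IP: 105.109.243.2


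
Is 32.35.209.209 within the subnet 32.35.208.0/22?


Subnet network: 32.35.208.0
Test IP AND mask: 32.35.208.0
Yes, 32.35.209.209 is in 32.35.208.0/22


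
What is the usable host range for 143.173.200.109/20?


Network: 143.173.192.0
Broadcast: 143.173.207.255
First usable = network + 1
Last usable = broadcast - 1
Range: 143.173.192.1 to 143.173.207.254


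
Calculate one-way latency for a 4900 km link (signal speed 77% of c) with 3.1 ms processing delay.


Speed = 0.77 * 3e5 km/s = 231000 km/s
Propagation delay = 4900 / 231000 = 0.0212 s = 21.2121 ms
Processing delay = 3.1 ms
Total one-way latency = 24.3121 ms


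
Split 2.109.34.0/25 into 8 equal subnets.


New prefix = 25 + 3 = 28
Each subnet has 16 addresses
  2.109.34.0/28
  2.109.34.16/28
  2.109.34.32/28
  2.109.34.48/28
  2.109.34.64/28
  2.109.34.80/28
  2.109.34.96/28
  2.109.34.112/28
Subnets: 2.109.34.0/28, 2.109.34.16/28, 2.109.34.32/28, 2.109.34.48/28, 2.109.34.64/28, 2.109.34.80/28, 2.109.34.96/28, 2.109.34.112/28


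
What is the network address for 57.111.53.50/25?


IP:   00111001.01101111.00110101.00110010
Mask: 11111111.11111111.11111111.10000000
AND operation:
Net:  00111001.01101111.00110101.00000000
Network: 57.111.53.0/25


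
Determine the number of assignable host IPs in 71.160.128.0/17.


Host bits = 32 - 17 = 15
Total addresses = 2^15 = 32768
Usable = total - 2 (network and broadcast)
Usable hosts: 32766


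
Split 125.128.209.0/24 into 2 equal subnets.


New prefix = 24 + 1 = 25
Each subnet has 128 addresses
  125.128.209.0/25
  125.128.209.128/25
Subnets: 125.128.209.0/25, 125.128.209.128/25


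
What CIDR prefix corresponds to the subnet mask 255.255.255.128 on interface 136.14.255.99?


Binary: 11111111.11111111.11111111.10000000
Count leading 1s
Prefix: /25


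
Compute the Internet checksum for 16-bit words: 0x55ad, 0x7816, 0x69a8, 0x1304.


Sum all words (with carry folding):
+ 0x55ad = 0x55ad
+ 0x7816 = 0xcdc3
+ 0x69a8 = 0x376c
+ 0x1304 = 0x4a70
One's complement: ~0x4a70
Checksum = 0xb58f


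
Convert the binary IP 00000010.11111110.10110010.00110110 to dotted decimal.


00000010 = 2
11111110 = 254
10110010 = 178
00110110 = 54
IP: 2.254.178.54


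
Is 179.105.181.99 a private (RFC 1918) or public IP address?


RFC 1918 private ranges:
  10.0.0.0/8 (10.0.0.0 - 10.255.255.255)
  172.16.0.0/12 (172.16.0.0 - 172.31.255.255)
  192.168.0.0/16 (192.168.0.0 - 192.168.255.255)
Public (not in any RFC 1918 range)


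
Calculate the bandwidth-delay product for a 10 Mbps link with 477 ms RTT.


BDP = bandwidth * RTT
= 10 Mbps * 477 ms
= 10 * 1e6 * 477 / 1000 bits
= 4770000 bits
= 596250 bytes
= 582.2754 KB
BDP = 4770000 bits (596250 bytes)


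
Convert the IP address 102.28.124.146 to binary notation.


102 = 01100110
28 = 00011100
124 = 01111100
146 = 10010010
Binary: 01100110.00011100.01111100.10010010


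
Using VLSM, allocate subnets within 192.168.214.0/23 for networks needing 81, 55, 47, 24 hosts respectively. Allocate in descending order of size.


81 hosts -> /25 (126 usable): 192.168.214.0/25
55 hosts -> /26 (62 usable): 192.168.214.128/26
47 hosts -> /26 (62 usable): 192.168.214.192/26
24 hosts -> /27 (30 usable): 192.168.215.0/27
Allocation: 192.168.214.0/25 (81 hosts, 126 usable); 192.168.214.128/26 (55 hosts, 62 usable); 192.168.214.192/26 (47 hosts, 62 usable); 192.168.215.0/27 (24 hosts, 30 usable)


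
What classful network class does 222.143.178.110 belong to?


First octet: 222
Binary: 11011110
110xxxxx -> Class C (192-223)
Class C, default mask 255.255.255.0 (/24)


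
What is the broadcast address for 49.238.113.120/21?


Network: 49.238.112.0/21
Host bits = 11
Set all host bits to 1:
Broadcast: 49.238.119.255


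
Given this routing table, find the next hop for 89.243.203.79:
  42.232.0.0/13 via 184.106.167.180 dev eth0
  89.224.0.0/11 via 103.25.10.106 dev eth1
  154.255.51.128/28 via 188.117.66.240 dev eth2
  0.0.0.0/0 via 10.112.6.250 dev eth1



Longest prefix match for 89.243.203.79:
  /13 42.232.0.0: no
  /11 89.224.0.0: MATCH
  /28 154.255.51.128: no
  /0 0.0.0.0: MATCH
Selected: next-hop 103.25.10.106 via eth1 (matched /11)


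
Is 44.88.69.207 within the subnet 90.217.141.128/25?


Subnet network: 90.217.141.128
Test IP AND mask: 44.88.69.128
No, 44.88.69.207 is not in 90.217.141.128/25


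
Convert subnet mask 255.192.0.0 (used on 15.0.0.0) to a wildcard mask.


Subnet mask: 255.192.0.0
Wildcard = 255.255.255.255 - subnet mask
255 - 255 = 0
255 - 192 = 63
255 - 0 = 255
255 - 0 = 255
Wildcard: 0.63.255.255


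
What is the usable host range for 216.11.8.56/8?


Network: 216.0.0.0
Broadcast: 216.255.255.255
First usable = network + 1
Last usable = broadcast - 1
Range: 216.0.0.1 to 216.255.255.254


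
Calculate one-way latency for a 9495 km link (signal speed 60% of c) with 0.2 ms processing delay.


Speed = 0.6 * 3e5 km/s = 180000 km/s
Propagation delay = 9495 / 180000 = 0.0527 s = 52.75 ms
Processing delay = 0.2 ms
Total one-way latency = 52.95 ms


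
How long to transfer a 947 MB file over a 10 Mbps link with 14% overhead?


Effective throughput = 10 * (1 - 14/100) = 8.6 Mbps
File size in Mb = 947 * 8 = 7576 Mb
Time = 7576 / 8.6
Time = 880.9302 seconds


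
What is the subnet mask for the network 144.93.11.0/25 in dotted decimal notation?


/25 means 25 network bits, 7 host bits
Binary: 11111111111111111111111110000000
Mask: 255.255.255.128


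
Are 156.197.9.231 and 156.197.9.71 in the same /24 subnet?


Mask: 255.255.255.0
156.197.9.231 AND mask = 156.197.9.0
156.197.9.71 AND mask = 156.197.9.0
Yes, same subnet (156.197.9.0)


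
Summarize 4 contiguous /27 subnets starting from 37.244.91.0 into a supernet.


Original prefix: /27
Number of subnets: 4 = 2^2
New prefix = 27 - 2 = 25
Supernet: 37.244.91.0/25


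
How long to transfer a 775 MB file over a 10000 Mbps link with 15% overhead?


Effective throughput = 10000 * (1 - 15/100) = 8500 Mbps
File size in Mb = 775 * 8 = 6200 Mb
Time = 6200 / 8500
Time = 0.7294 seconds


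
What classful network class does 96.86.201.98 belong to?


First octet: 96
Binary: 01100000
0xxxxxxx -> Class A (1-126)
Class A, default mask 255.0.0.0 (/8)


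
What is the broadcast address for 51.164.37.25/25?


Network: 51.164.37.0/25
Host bits = 7
Set all host bits to 1:
Broadcast: 51.164.37.127


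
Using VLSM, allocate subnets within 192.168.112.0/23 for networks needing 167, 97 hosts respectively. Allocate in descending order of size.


167 hosts -> /24 (254 usable): 192.168.112.0/24
97 hosts -> /25 (126 usable): 192.168.113.0/25
Allocation: 192.168.112.0/24 (167 hosts, 254 usable); 192.168.113.0/25 (97 hosts, 126 usable)


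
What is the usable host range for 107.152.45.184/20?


Network: 107.152.32.0
Broadcast: 107.152.47.255
First usable = network + 1
Last usable = broadcast - 1
Range: 107.152.32.1 to 107.152.47.254


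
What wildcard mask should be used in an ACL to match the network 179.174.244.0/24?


Subnet mask: 255.255.255.0
Wildcard = 255.255.255.255 - subnet mask
255 - 255 = 0
255 - 255 = 0
255 - 255 = 0
255 - 0 = 255
Wildcard: 0.0.0.255


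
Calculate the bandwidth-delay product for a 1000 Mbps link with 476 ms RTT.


BDP = bandwidth * RTT
= 1000 Mbps * 476 ms
= 1000 * 1e6 * 476 / 1000 bits
= 476000000 bits
= 59500000 bytes
= 58105.4688 KB
BDP = 476000000 bits (59500000 bytes)


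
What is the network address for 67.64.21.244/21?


IP:   01000011.01000000.00010101.11110100
Mask: 11111111.11111111.11111000.00000000
AND operation:
Net:  01000011.01000000.00010000.00000000
Network: 67.64.16.0/21


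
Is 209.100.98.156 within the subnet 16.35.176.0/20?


Subnet network: 16.35.176.0
Test IP AND mask: 209.100.96.0
No, 209.100.98.156 is not in 16.35.176.0/20


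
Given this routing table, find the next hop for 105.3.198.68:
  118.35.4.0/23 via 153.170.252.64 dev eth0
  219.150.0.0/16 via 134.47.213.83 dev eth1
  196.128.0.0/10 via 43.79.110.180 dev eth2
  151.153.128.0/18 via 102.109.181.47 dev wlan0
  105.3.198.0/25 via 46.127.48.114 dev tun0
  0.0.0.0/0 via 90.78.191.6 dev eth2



Longest prefix match for 105.3.198.68:
  /23 118.35.4.0: no
  /16 219.150.0.0: no
  /10 196.128.0.0: no
  /18 151.153.128.0: no
  /25 105.3.198.0: MATCH
  /0 0.0.0.0: MATCH
Selected: next-hop 46.127.48.114 via tun0 (matched /25)


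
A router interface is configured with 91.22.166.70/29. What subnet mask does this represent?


/29 means 29 network bits, 3 host bits
Binary: 11111111111111111111111111111000
Mask: 255.255.255.248


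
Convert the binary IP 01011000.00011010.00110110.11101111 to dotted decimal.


01011000 = 88
00011010 = 26
00110110 = 54
11101111 = 239
IP: 88.26.54.239


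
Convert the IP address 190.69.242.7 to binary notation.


190 = 10111110
69 = 01000101
242 = 11110010
7 = 00000111
Binary: 10111110.01000101.11110010.00000111


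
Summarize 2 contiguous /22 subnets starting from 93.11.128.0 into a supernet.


Original prefix: /22
Number of subnets: 2 = 2^1
New prefix = 22 - 1 = 21
Supernet: 93.11.128.0/21


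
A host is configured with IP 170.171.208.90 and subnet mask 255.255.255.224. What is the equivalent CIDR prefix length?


Binary: 11111111.11111111.11111111.11100000
Count leading 1s
Prefix: /27


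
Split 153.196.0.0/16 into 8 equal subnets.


New prefix = 16 + 3 = 19
Each subnet has 8192 addresses
  153.196.0.0/19
  153.196.32.0/19
  153.196.64.0/19
  153.196.96.0/19
  153.196.128.0/19
  153.196.160.0/19
  153.196.192.0/19
  153.196.224.0/19
Subnets: 153.196.0.0/19, 153.196.32.0/19, 153.196.64.0/19, 153.196.96.0/19, 153.196.128.0/19, 153.196.160.0/19, 153.196.192.0/19, 153.196.224.0/19


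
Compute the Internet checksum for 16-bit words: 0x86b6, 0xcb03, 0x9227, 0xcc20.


Sum all words (with carry folding):
+ 0x86b6 = 0x86b6
+ 0xcb03 = 0x51ba
+ 0x9227 = 0xe3e1
+ 0xcc20 = 0xb002
One's complement: ~0xb002
Checksum = 0x4ffd


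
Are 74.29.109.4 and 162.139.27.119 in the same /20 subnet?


Mask: 255.255.240.0
74.29.109.4 AND mask = 74.29.96.0
162.139.27.119 AND mask = 162.139.16.0
No, different subnets (74.29.96.0 vs 162.139.16.0)


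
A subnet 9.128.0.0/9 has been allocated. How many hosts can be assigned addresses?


Host bits = 32 - 9 = 23
Total addresses = 2^23 = 8388608
Usable = total - 2 (network and broadcast)
Usable hosts: 8388606


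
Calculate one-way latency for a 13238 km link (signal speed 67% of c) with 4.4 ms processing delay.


Speed = 0.67 * 3e5 km/s = 201000 km/s
Propagation delay = 13238 / 201000 = 0.0659 s = 65.8607 ms
Processing delay = 4.4 ms
Total one-way latency = 70.2607 ms


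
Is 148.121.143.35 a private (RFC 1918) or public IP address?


RFC 1918 private ranges:
  10.0.0.0/8 (10.0.0.0 - 10.255.255.255)
  172.16.0.0/12 (172.16.0.0 - 172.31.255.255)
  192.168.0.0/16 (192.168.0.0 - 192.168.255.255)
Public (not in any RFC 1918 range)


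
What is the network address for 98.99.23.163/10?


IP:   01100010.01100011.00010111.10100011
Mask: 11111111.11000000.00000000.00000000
AND operation:
Net:  01100010.01000000.00000000.00000000
Network: 98.64.0.0/10


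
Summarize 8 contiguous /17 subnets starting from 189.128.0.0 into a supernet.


Original prefix: /17
Number of subnets: 8 = 2^3
New prefix = 17 - 3 = 14
Supernet: 189.128.0.0/14


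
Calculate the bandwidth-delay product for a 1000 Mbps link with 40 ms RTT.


BDP = bandwidth * RTT
= 1000 Mbps * 40 ms
= 1000 * 1e6 * 40 / 1000 bits
= 40000000 bits
= 5000000 bytes
= 4882.8125 KB
BDP = 40000000 bits (5000000 bytes)


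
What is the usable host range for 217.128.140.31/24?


Network: 217.128.140.0
Broadcast: 217.128.140.255
First usable = network + 1
Last usable = broadcast - 1
Range: 217.128.140.1 to 217.128.140.254


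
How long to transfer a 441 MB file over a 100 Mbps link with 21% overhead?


Effective throughput = 100 * (1 - 21/100) = 79 Mbps
File size in Mb = 441 * 8 = 3528 Mb
Time = 3528 / 79
Time = 44.6582 seconds


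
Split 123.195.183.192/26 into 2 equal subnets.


New prefix = 26 + 1 = 27
Each subnet has 32 addresses
  123.195.183.192/27
  123.195.183.224/27
Subnets: 123.195.183.192/27, 123.195.183.224/27


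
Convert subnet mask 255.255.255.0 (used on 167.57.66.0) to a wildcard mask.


Subnet mask: 255.255.255.0
Wildcard = 255.255.255.255 - subnet mask
255 - 255 = 0
255 - 255 = 0
255 - 255 = 0
255 - 0 = 255
Wildcard: 0.0.0.255


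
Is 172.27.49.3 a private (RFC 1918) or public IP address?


RFC 1918 private ranges:
  10.0.0.0/8 (10.0.0.0 - 10.255.255.255)
  172.16.0.0/12 (172.16.0.0 - 172.31.255.255)
  192.168.0.0/16 (192.168.0.0 - 192.168.255.255)
Private (in 172.16.0.0/12)


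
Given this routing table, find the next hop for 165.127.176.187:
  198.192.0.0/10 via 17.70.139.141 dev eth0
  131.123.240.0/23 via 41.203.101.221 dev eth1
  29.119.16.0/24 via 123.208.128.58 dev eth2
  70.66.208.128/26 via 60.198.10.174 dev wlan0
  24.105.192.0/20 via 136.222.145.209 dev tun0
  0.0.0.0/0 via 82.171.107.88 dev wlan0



Longest prefix match for 165.127.176.187:
  /10 198.192.0.0: no
  /23 131.123.240.0: no
  /24 29.119.16.0: no
  /26 70.66.208.128: no
  /20 24.105.192.0: no
  /0 0.0.0.0: MATCH
Selected: next-hop 82.171.107.88 via wlan0 (matched /0)


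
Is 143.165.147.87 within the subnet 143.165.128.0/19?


Subnet network: 143.165.128.0
Test IP AND mask: 143.165.128.0
Yes, 143.165.147.87 is in 143.165.128.0/19


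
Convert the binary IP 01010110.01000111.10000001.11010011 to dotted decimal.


01010110 = 86
01000111 = 71
10000001 = 129
11010011 = 211
IP: 86.71.129.211


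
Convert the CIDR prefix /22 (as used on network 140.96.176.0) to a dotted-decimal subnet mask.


/22 means 22 network bits, 10 host bits
Binary: 11111111111111111111110000000000
Mask: 255.255.252.0


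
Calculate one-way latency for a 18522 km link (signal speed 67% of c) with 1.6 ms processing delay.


Speed = 0.67 * 3e5 km/s = 201000 km/s
Propagation delay = 18522 / 201000 = 0.0921 s = 92.1493 ms
Processing delay = 1.6 ms
Total one-way latency = 93.7493 ms


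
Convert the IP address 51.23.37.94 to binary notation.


51 = 00110011
23 = 00010111
37 = 00100101
94 = 01011110
Binary: 00110011.00010111.00100101.01011110


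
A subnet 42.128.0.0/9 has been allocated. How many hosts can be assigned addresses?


Host bits = 32 - 9 = 23
Total addresses = 2^23 = 8388608
Usable = total - 2 (network and broadcast)
Usable hosts: 8388606


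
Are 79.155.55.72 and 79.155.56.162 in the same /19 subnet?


Mask: 255.255.224.0
79.155.55.72 AND mask = 79.155.32.0
79.155.56.162 AND mask = 79.155.32.0
Yes, same subnet (79.155.32.0)


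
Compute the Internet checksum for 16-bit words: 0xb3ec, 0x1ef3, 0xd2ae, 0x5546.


Sum all words (with carry folding):
+ 0xb3ec = 0xb3ec
+ 0x1ef3 = 0xd2df
+ 0xd2ae = 0xa58e
+ 0x5546 = 0xfad4
One's complement: ~0xfad4
Checksum = 0x052b


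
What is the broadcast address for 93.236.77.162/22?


Network: 93.236.76.0/22
Host bits = 10
Set all host bits to 1:
Broadcast: 93.236.79.255


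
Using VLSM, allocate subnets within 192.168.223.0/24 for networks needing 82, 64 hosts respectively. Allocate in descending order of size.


82 hosts -> /25 (126 usable): 192.168.223.0/25
64 hosts -> /25 (126 usable): 192.168.223.128/25
Allocation: 192.168.223.0/25 (82 hosts, 126 usable); 192.168.223.128/25 (64 hosts, 126 usable)


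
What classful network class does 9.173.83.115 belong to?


First octet: 9
Binary: 00001001
0xxxxxxx -> Class A (1-126)
Class A, default mask 255.0.0.0 (/8)


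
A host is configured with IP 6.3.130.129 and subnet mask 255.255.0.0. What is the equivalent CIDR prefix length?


Binary: 11111111.11111111.00000000.00000000
Count leading 1s
Prefix: /16


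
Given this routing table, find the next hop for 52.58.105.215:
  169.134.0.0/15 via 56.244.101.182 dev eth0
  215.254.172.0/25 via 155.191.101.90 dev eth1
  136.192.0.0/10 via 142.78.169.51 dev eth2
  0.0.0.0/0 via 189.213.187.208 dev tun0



Longest prefix match for 52.58.105.215:
  /15 169.134.0.0: no
  /25 215.254.172.0: no
  /10 136.192.0.0: no
  /0 0.0.0.0: MATCH
Selected: next-hop 189.213.187.208 via tun0 (matched /0)


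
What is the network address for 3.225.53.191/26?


IP:   00000011.11100001.00110101.10111111
Mask: 11111111.11111111.11111111.11000000
AND operation:
Net:  00000011.11100001.00110101.10000000
Network: 3.225.53.128/26


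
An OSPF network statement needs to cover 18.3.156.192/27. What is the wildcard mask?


Subnet mask: 255.255.255.224
Wildcard = 255.255.255.255 - subnet mask
255 - 255 = 0
255 - 255 = 0
255 - 255 = 0
255 - 224 = 31
Wildcard: 0.0.0.31


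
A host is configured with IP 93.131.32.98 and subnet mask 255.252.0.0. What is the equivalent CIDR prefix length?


Binary: 11111111.11111100.00000000.00000000
Count leading 1s
Prefix: /14


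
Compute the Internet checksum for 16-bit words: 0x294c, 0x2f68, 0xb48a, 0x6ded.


Sum all words (with carry folding):
+ 0x294c = 0x294c
+ 0x2f68 = 0x58b4
+ 0xb48a = 0x0d3f
+ 0x6ded = 0x7b2c
One's complement: ~0x7b2c
Checksum = 0x84d3


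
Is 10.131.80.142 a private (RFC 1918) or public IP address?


RFC 1918 private ranges:
  10.0.0.0/8 (10.0.0.0 - 10.255.255.255)
  172.16.0.0/12 (172.16.0.0 - 172.31.255.255)
  192.168.0.0/16 (192.168.0.0 - 192.168.255.255)
Private (in 10.0.0.0/8)


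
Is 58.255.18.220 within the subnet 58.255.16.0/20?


Subnet network: 58.255.16.0
Test IP AND mask: 58.255.16.0
Yes, 58.255.18.220 is in 58.255.16.0/20


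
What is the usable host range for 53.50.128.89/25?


Network: 53.50.128.0
Broadcast: 53.50.128.127
First usable = network + 1
Last usable = broadcast - 1
Range: 53.50.128.1 to 53.50.128.126


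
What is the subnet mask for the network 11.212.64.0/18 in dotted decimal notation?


/18 means 18 network bits, 14 host bits
Binary: 11111111111111111100000000000000
Mask: 255.255.192.0


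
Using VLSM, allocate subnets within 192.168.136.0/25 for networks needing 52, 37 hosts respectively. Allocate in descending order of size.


52 hosts -> /26 (62 usable): 192.168.136.0/26
37 hosts -> /26 (62 usable): 192.168.136.64/26
Allocation: 192.168.136.0/26 (52 hosts, 62 usable); 192.168.136.64/26 (37 hosts, 62 usable)


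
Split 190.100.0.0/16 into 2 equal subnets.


New prefix = 16 + 1 = 17
Each subnet has 32768 addresses
  190.100.0.0/17
  190.100.128.0/17
Subnets: 190.100.0.0/17, 190.100.128.0/17


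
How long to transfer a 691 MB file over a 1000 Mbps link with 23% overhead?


Effective throughput = 1000 * (1 - 23/100) = 770 Mbps
File size in Mb = 691 * 8 = 5528 Mb
Time = 5528 / 770
Time = 7.1792 seconds


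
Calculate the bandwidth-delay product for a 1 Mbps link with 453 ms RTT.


BDP = bandwidth * RTT
= 1 Mbps * 453 ms
= 1 * 1e6 * 453 / 1000 bits
= 453000 bits
= 56625 bytes
= 55.2979 KB
BDP = 453000 bits (56625 bytes)


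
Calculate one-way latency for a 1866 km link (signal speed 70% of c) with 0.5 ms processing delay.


Speed = 0.7 * 3e5 km/s = 210000 km/s
Propagation delay = 1866 / 210000 = 0.0089 s = 8.8857 ms
Processing delay = 0.5 ms
Total one-way latency = 9.3857 ms


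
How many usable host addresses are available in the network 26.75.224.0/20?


Host bits = 32 - 20 = 12
Total addresses = 2^12 = 4096
Usable = total - 2 (network and broadcast)
Usable hosts: 4094


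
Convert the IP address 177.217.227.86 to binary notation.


177 = 10110001
217 = 11011001
227 = 11100011
86 = 01010110
Binary: 10110001.11011001.11100011.01010110


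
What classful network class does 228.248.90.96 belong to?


First octet: 228
Binary: 11100100
1110xxxx -> Class D (224-239)
Class D (multicast), default mask N/A


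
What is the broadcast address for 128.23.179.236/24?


Network: 128.23.179.0/24
Host bits = 8
Set all host bits to 1:
Broadcast: 128.23.179.255


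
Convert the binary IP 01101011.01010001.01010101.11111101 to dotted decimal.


01101011 = 107
01010001 = 81
01010101 = 85
11111101 = 253
IP: 107.81.85.253


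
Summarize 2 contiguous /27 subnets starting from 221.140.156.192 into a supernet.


Original prefix: /27
Number of subnets: 2 = 2^1
New prefix = 27 - 1 = 26
Supernet: 221.140.156.192/26


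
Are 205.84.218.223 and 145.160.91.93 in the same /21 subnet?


Mask: 255.255.248.0
205.84.218.223 AND mask = 205.84.216.0
145.160.91.93 AND mask = 145.160.88.0
No, different subnets (205.84.216.0 vs 145.160.88.0)


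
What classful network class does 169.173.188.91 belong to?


First octet: 169
Binary: 10101001
10xxxxxx -> Class B (128-191)
Class B, default mask 255.255.0.0 (/16)


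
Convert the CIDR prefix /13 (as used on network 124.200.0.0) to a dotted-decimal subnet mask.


/13 means 13 network bits, 19 host bits
Binary: 11111111111110000000000000000000
Mask: 255.248.0.0


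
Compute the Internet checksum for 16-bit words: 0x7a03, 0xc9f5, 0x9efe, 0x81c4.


Sum all words (with carry folding):
+ 0x7a03 = 0x7a03
+ 0xc9f5 = 0x43f9
+ 0x9efe = 0xe2f7
+ 0x81c4 = 0x64bc
One's complement: ~0x64bc
Checksum = 0x9b43


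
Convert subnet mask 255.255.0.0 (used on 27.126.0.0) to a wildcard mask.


Subnet mask: 255.255.0.0
Wildcard = 255.255.255.255 - subnet mask
255 - 255 = 0
255 - 255 = 0
255 - 0 = 255
255 - 0 = 255
Wildcard: 0.0.255.255


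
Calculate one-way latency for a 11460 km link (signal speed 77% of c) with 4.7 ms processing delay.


Speed = 0.77 * 3e5 km/s = 231000 km/s
Propagation delay = 11460 / 231000 = 0.0496 s = 49.6104 ms
Processing delay = 4.7 ms
Total one-way latency = 54.3104 ms


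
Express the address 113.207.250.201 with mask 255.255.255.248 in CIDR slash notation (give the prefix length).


Binary: 11111111.11111111.11111111.11111000
Count leading 1s
Prefix: /29


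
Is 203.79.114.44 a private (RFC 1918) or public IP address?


RFC 1918 private ranges:
  10.0.0.0/8 (10.0.0.0 - 10.255.255.255)
  172.16.0.0/12 (172.16.0.0 - 172.31.255.255)
  192.168.0.0/16 (192.168.0.0 - 192.168.255.255)
Public (not in any RFC 1918 range)


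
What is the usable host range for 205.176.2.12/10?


Network: 205.128.0.0
Broadcast: 205.191.255.255
First usable = network + 1
Last usable = broadcast - 1
Range: 205.128.0.1 to 205.191.255.254


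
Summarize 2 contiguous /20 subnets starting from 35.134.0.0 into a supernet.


Original prefix: /20
Number of subnets: 2 = 2^1
New prefix = 20 - 1 = 19
Supernet: 35.134.0.0/19


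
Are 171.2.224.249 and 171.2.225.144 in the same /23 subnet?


Mask: 255.255.254.0
171.2.224.249 AND mask = 171.2.224.0
171.2.225.144 AND mask = 171.2.224.0
Yes, same subnet (171.2.224.0)


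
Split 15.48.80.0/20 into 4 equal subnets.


New prefix = 20 + 2 = 22
Each subnet has 1024 addresses
  15.48.80.0/22
  15.48.84.0/22
  15.48.88.0/22
  15.48.92.0/22
Subnets: 15.48.80.0/22, 15.48.84.0/22, 15.48.88.0/22, 15.48.92.0/22


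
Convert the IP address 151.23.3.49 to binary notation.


151 = 10010111
23 = 00010111
3 = 00000011
49 = 00110001
Binary: 10010111.00010111.00000011.00110001


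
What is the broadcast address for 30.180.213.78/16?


Network: 30.180.0.0/16
Host bits = 16
Set all host bits to 1:
Broadcast: 30.180.255.255


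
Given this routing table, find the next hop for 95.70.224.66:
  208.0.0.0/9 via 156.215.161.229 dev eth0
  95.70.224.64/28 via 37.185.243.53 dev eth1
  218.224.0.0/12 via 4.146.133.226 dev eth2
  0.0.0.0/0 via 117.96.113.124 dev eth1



Longest prefix match for 95.70.224.66:
  /9 208.0.0.0: no
  /28 95.70.224.64: MATCH
  /12 218.224.0.0: no
  /0 0.0.0.0: MATCH
Selected: next-hop 37.185.243.53 via eth1 (matched /28)


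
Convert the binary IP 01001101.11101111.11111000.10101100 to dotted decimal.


01001101 = 77
11101111 = 239
11111000 = 248
10101100 = 172
IP: 77.239.248.172


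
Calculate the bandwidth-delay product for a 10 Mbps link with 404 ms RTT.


BDP = bandwidth * RTT
= 10 Mbps * 404 ms
= 10 * 1e6 * 404 / 1000 bits
= 4040000 bits
= 505000 bytes
= 493.1641 KB
BDP = 4040000 bits (505000 bytes)


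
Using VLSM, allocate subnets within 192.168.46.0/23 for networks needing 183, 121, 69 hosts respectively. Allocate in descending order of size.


183 hosts -> /24 (254 usable): 192.168.46.0/24
121 hosts -> /25 (126 usable): 192.168.47.0/25
69 hosts -> /25 (126 usable): 192.168.47.128/25
Allocation: 192.168.46.0/24 (183 hosts, 254 usable); 192.168.47.0/25 (121 hosts, 126 usable); 192.168.47.128/25 (69 hosts, 126 usable)


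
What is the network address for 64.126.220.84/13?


IP:   01000000.01111110.11011100.01010100
Mask: 11111111.11111000.00000000.00000000
AND operation:
Net:  01000000.01111000.00000000.00000000
Network: 64.120.0.0/13


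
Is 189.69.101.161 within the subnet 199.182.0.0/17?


Subnet network: 199.182.0.0
Test IP AND mask: 189.69.0.0
No, 189.69.101.161 is not in 199.182.0.0/17


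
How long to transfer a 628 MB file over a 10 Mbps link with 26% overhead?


Effective throughput = 10 * (1 - 26/100) = 7.4 Mbps
File size in Mb = 628 * 8 = 5024 Mb
Time = 5024 / 7.4
Time = 678.9189 seconds


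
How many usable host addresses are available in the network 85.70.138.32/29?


Host bits = 32 - 29 = 3
Total addresses = 2^3 = 8
Usable = total - 2 (network and broadcast)
Usable hosts: 6


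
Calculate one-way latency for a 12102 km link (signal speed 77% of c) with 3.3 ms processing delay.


Speed = 0.77 * 3e5 km/s = 231000 km/s
Propagation delay = 12102 / 231000 = 0.0524 s = 52.3896 ms
Processing delay = 3.3 ms
Total one-way latency = 55.6896 ms


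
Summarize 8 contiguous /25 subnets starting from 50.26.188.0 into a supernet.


Original prefix: /25
Number of subnets: 8 = 2^3
New prefix = 25 - 3 = 22
Supernet: 50.26.188.0/22


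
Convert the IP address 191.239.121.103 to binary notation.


191 = 10111111
239 = 11101111
121 = 01111001
103 = 01100111
Binary: 10111111.11101111.01111001.01100111


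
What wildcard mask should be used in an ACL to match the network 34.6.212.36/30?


Subnet mask: 255.255.255.252
Wildcard = 255.255.255.255 - subnet mask
255 - 255 = 0
255 - 255 = 0
255 - 255 = 0
255 - 252 = 3
Wildcard: 0.0.0.3


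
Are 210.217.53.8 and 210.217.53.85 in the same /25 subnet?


Mask: 255.255.255.128
210.217.53.8 AND mask = 210.217.53.0
210.217.53.85 AND mask = 210.217.53.0
Yes, same subnet (210.217.53.0)


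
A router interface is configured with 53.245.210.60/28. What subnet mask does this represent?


/28 means 28 network bits, 4 host bits
Binary: 11111111111111111111111111110000
Mask: 255.255.255.240


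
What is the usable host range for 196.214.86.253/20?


Network: 196.214.80.0
Broadcast: 196.214.95.255
First usable = network + 1
Last usable = broadcast - 1
Range: 196.214.80.1 to 196.214.95.254
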